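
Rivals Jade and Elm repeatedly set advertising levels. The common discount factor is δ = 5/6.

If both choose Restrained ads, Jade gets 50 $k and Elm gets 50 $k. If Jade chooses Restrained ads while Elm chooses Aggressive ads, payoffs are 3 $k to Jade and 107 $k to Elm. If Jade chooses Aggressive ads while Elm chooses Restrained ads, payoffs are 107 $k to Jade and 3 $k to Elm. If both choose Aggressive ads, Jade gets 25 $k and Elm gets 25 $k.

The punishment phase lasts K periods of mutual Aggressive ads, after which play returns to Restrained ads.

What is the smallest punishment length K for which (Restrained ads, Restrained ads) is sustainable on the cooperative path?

No profitable deviation requires (50−25)(δ+…+δ^K) ≥ 107−50, i.e. δ+…+δ^K ≥ 57/25 ≈ 2.2800.
With δ = 5/6, the partial sums are K=1: 0.8333, K=2: 1.5278, K=3: 2.1065, K=4: 2.5887.
K = 4 is the first length at which the sum reaches 2.2800.

4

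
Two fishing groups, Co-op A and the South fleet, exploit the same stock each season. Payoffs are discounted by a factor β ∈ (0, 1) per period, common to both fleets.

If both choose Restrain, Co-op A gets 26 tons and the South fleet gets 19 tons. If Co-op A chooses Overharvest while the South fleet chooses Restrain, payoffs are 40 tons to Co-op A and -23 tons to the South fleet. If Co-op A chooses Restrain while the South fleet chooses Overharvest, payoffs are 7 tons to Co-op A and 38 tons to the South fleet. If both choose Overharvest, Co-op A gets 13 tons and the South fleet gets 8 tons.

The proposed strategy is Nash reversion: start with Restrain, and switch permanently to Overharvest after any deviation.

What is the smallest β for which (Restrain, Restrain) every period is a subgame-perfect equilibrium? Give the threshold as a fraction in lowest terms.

19/30

Co-op A: cooperation gives 26 each period; deviation gives 40 once then 13 forever.
  26/(1−β) ≥ 40 + 13β/(1−β) ⇒ β ≥ 14/27.
the South fleet: cooperation gives 19 each period; deviation gives 38 once then 8 forever.
  β ≥ 19/30.
Both must hold, so the binding constraint is the South fleet's: β ≥ 19/30.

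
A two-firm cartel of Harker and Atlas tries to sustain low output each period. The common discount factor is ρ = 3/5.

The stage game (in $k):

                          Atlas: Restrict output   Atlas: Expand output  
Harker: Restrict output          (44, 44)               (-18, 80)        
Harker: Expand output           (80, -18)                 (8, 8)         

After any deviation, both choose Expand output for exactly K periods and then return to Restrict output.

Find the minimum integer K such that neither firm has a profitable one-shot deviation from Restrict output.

IC: ρ(1−ρ^K)/(1−ρ) ≥ (80−44)/(44−8) = 1.
With ρ = 3/5: need 1 − ρ^K ≥ 1·(1−3/5)/(3/5), i.e. ρ^K ≤ 0.3333.
Since (3/5)^2 = 0.3600 and (3/5)^3 = 0.2160, the smallest such K is 3.

3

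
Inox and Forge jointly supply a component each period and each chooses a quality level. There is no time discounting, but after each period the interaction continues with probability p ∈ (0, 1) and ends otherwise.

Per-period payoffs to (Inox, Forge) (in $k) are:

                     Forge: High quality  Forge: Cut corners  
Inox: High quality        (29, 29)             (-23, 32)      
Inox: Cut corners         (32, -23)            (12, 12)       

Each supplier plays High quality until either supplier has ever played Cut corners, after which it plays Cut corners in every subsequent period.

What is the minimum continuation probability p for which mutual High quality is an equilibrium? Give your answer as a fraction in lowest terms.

3/20

Expected cooperation value is 29 + p·29 + p²·29 + … = 29/(1−p); deviation gives 32 + p·12/(1−p).
29 ≥ 32(1−p) + 12p ⇒ 20p ≥ 3 ⇒ p ≥ 3/20.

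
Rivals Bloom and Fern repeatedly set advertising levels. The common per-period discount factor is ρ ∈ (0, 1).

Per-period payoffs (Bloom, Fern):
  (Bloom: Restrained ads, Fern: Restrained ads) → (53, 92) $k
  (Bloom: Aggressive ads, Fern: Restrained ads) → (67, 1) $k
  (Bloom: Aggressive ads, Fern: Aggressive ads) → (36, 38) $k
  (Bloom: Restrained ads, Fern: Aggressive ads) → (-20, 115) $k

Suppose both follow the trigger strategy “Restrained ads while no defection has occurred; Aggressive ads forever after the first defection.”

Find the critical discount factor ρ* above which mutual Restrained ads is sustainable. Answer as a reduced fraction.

For Bloom: deviation gain 67−53 = 14, per-period punishment loss 53−36 = 17. IC gives ρ ≥ 14/31.
For Fern: gain 23, loss 54 per period, so ρ ≥ 23/77.
The tighter constraint is Bloom's, so cooperation needs ρ ≥ 14/31.

14/31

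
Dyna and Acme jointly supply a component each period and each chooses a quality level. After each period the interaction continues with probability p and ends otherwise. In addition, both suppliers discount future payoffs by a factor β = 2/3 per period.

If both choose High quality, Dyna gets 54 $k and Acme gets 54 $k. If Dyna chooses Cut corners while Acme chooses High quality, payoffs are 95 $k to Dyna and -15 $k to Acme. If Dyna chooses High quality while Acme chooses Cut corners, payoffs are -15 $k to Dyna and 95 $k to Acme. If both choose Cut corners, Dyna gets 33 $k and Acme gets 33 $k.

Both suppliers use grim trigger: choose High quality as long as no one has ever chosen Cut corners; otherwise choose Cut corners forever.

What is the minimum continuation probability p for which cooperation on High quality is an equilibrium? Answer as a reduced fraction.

Expected continuation weight on next period's payoff is β·p = 2/3·p, which plays the role of the discount factor.
Cooperation requires 2/3·p ≥ (95−54)/(95−33) = 41/62, hence p ≥ 123/124.

123/124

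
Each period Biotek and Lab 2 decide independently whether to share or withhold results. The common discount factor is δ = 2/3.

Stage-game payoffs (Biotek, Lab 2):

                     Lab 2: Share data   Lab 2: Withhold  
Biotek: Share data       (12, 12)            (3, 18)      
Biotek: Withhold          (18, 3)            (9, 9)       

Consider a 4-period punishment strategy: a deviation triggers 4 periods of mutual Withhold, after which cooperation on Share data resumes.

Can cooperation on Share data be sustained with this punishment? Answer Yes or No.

Comparing payoff streams over the 5 periods until play realigns: cooperate → 12(1+δ+…+δ^4); deviate → 18 + 9(δ+…+δ^4).
Cooperation is sustained iff (12−9)(δ+…+δ^4) ≥ 18−12.
δ+…+δ^4 = 2/3·(1−(2/3)^4)/(1−2/3) = 1.6049, and (18−12)/(12−9) = 2.0000.
1.6049 < 2.0000, so cooperation is not sustainable.

No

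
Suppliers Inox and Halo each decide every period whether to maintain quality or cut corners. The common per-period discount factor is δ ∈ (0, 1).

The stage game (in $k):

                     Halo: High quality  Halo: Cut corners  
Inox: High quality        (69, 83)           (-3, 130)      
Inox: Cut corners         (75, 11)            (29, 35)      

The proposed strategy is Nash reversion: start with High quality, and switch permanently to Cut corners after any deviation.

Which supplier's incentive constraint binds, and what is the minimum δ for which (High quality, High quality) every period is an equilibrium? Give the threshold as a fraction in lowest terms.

Halo; δ ≥ 47/95

Inox: cooperation gives 69 each period; deviation gives 75 once then 29 forever.
  69/(1−δ) ≥ 75 + 29δ/(1−δ) ⇒ δ ≥ 6/46 = 3/23.
Halo: cooperation gives 83 each period; deviation gives 130 once then 35 forever.
  δ ≥ 47/95.
Both must hold, so the binding constraint is Halo's: δ ≥ 47/95.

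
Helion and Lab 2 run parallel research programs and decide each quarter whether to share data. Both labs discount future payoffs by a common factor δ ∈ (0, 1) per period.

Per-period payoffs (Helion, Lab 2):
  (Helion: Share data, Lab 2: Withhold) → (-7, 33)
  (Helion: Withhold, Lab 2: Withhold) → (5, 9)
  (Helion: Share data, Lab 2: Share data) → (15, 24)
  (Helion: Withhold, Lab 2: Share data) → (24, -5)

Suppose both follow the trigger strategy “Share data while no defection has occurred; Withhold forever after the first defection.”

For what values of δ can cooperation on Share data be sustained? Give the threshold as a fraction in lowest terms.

9/19

Helion: cooperation gives 15 each period; deviation gives 24 once then 5 forever.
  15/(1−δ) ≥ 24 + 5δ/(1−δ) ⇒ δ ≥ 9/19.
Lab 2: cooperation gives 24 each period; deviation gives 33 once then 9 forever.
  δ ≥ 9/24 = 3/8.
Both must hold, so the binding constraint is Helion's: δ ≥ 9/19.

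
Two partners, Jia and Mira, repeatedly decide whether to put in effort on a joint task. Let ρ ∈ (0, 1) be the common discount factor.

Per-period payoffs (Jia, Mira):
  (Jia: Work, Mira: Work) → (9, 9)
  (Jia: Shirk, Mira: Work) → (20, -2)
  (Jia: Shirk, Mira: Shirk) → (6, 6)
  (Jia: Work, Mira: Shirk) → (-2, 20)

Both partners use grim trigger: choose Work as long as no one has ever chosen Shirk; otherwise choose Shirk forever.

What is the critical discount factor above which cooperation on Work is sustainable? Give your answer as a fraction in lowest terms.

11/14

9/(1−ρ) ≥ 20 + 6ρ/(1−ρ)
9 ≥ 20 − 14ρ
ρ ≥ 11/14.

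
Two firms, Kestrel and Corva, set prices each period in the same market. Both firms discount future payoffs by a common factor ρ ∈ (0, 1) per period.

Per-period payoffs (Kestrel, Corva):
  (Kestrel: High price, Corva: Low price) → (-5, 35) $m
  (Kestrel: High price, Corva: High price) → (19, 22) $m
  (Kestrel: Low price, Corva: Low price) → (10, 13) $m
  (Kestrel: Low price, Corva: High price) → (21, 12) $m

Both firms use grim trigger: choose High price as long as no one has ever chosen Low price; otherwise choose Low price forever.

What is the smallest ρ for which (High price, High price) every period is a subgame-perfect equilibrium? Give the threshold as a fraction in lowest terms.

For Kestrel: deviation gain 21−19 = 2, per-period punishment loss 19−10 = 9. IC gives ρ ≥ 2/11.
For Corva: gain 13, loss 9 per period, so ρ ≥ 13/22.
The tighter constraint is Corva's, so cooperation needs ρ ≥ 13/22.

13/22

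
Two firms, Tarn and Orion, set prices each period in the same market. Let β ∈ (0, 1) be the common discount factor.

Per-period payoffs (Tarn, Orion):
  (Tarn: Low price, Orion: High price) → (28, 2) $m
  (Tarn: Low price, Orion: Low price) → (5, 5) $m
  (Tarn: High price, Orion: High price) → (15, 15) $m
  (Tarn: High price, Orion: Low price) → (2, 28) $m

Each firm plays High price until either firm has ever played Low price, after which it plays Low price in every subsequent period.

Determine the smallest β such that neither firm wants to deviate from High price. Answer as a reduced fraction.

One-period gain from deviating is 28 − 15 = 13. The loss is 15 − 5 = 10 in every subsequent period, with present value 10·β/(1−β).
Deviation is unprofitable when 10·β/(1−β) ≥ 13, i.e. β/(1−β) ≥ 13/10.
Equivalently β ≥ 13/(13+10) = 13/23.

13/23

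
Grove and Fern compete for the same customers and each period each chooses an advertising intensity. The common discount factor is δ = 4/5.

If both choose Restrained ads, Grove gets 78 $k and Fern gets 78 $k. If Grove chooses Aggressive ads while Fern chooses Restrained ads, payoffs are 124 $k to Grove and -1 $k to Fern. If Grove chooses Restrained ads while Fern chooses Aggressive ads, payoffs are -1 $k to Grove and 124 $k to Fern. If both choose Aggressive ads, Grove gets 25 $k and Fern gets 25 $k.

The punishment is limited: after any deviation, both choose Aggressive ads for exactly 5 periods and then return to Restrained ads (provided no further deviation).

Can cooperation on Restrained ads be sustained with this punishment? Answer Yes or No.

Comparing payoff streams over the 6 periods until play realigns: cooperate → 78(1+δ+…+δ^5); deviate → 124 + 25(δ+…+δ^5).
Cooperation is sustained iff (78−25)(δ+…+δ^5) ≥ 124−78.
δ+…+δ^5 = 4/5·(1−(4/5)^5)/(1−4/5) = 2.6893, and (124−78)/(78−25) = 0.8679.
2.6893 ≥ 0.8679, so cooperation is sustainable.

Yes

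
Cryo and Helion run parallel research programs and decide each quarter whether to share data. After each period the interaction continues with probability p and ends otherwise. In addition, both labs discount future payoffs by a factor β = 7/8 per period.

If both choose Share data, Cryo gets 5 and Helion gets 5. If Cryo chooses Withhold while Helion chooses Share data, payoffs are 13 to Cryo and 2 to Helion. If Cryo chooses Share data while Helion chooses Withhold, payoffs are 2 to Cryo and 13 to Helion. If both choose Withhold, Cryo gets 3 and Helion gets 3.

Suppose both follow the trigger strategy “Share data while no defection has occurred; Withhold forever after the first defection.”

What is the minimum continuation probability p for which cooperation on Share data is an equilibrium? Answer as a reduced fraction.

32/35

Expected continuation weight on next period's payoff is β·p = 7/8·p, which plays the role of the discount factor.
Cooperation requires 7/8·p ≥ (13−5)/(13−3) = 4/5, hence p ≥ 32/35.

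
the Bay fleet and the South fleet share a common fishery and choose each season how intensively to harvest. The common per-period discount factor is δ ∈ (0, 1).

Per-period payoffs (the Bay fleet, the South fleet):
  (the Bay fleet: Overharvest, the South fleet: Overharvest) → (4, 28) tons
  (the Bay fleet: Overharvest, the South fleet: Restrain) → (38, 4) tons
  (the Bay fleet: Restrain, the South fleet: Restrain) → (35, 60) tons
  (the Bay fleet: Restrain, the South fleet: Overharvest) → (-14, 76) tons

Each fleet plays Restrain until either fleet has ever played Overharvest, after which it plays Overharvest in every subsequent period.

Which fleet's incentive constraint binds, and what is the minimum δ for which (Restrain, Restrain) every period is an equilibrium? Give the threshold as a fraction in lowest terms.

the South fleet; δ ≥ 1/3

For the Bay fleet: deviation gain 38−35 = 3, per-period punishment loss 35−4 = 31. IC gives δ ≥ 3/34.
For the South fleet: gain 16, loss 32 per period, so δ ≥ 16/48 = 1/3.
The tighter constraint is the South fleet's, so cooperation needs δ ≥ 1/3.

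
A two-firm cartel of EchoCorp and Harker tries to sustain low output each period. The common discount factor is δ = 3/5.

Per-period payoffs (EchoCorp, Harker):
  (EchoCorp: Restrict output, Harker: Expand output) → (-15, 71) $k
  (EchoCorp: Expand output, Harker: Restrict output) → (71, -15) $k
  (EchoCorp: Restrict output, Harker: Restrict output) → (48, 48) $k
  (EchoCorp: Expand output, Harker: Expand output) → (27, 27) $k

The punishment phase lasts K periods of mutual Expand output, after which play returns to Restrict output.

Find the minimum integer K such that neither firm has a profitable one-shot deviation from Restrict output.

No profitable deviation requires (48−27)(δ+…+δ^K) ≥ 71−48, i.e. δ+…+δ^K ≥ 23/21 ≈ 1.0952.
With δ = 3/5, the partial sums are K=1: 0.6000, K=2: 0.9600, K=3: 1.1760.
K = 3 is the first length at which the sum reaches 1.0952.

3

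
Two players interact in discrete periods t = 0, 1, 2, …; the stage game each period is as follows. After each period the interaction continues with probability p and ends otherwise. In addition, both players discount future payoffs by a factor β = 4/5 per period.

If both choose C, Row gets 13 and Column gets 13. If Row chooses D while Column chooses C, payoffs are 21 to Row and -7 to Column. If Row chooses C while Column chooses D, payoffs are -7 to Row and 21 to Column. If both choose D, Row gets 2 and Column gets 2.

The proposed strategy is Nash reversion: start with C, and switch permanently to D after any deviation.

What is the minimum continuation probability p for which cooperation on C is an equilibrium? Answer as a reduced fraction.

With continuation probability p and discount β, the effective per-period discount factor is βp.
Grim-trigger IC: βp ≥ (21−13)/(21−2) = 8/19.
So p ≥ (8/19)/(4/5) = 10/19.

10/19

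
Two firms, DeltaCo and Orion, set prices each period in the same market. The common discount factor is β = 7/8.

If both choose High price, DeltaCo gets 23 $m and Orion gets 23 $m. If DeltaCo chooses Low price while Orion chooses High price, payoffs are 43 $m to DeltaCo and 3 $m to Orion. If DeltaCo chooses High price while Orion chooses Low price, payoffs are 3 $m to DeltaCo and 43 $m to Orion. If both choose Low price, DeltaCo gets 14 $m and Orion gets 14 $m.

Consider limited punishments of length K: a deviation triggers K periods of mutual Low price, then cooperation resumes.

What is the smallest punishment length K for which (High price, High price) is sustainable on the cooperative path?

No profitable deviation requires (23−14)(β+…+β^K) ≥ 43−23, i.e. β+…+β^K ≥ 20/9 ≈ 2.2222.
With β = 7/8, the partial sums are K=1: 0.8750, K=2: 1.6406, K=3: 2.3105.
K = 3 is the first length at which the sum reaches 2.2222.

3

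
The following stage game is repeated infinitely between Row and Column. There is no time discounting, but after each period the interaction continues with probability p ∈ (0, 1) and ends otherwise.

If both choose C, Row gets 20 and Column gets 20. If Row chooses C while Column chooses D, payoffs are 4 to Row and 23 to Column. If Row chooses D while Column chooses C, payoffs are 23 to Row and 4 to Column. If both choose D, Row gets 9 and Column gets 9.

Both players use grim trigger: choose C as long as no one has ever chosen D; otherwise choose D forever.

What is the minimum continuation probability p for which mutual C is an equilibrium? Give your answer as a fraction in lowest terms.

3/14

With no time discounting, the continuation probability p plays the role of the discount factor.
Grim-trigger IC: 20/(1−p) ≥ 23 + 9p/(1−p) ⇒ p ≥ (23−20)/(23−9) = 3/14.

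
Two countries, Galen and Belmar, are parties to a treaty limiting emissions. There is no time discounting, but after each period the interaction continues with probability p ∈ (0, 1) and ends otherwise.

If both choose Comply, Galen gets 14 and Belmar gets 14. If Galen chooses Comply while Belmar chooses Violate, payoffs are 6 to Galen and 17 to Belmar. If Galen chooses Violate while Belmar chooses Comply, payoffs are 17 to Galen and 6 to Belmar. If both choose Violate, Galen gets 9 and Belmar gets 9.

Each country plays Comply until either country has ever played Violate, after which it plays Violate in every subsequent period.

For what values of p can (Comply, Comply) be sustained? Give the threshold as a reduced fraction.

3/8

Expected cooperation value is 14 + p·14 + p²·14 + … = 14/(1−p); deviation gives 17 + p·9/(1−p).
14 ≥ 17(1−p) + 9p ⇒ 8p ≥ 3 ⇒ p ≥ 3/8.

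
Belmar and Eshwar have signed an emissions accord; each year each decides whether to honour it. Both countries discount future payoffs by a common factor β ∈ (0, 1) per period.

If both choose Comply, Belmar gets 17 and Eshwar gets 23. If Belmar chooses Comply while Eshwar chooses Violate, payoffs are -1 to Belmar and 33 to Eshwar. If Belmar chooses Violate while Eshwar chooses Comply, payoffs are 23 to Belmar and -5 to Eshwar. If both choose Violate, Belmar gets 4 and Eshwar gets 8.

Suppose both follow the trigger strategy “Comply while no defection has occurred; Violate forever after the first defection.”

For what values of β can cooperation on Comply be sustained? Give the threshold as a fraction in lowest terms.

2/5

Belmar's threshold: (23−17)/(23−4) = 6/19.
Eshwar's threshold: (33−23)/(33−8) = 2/5.
6/19 < 2/5, so Eshwar binds and β* = 2/5.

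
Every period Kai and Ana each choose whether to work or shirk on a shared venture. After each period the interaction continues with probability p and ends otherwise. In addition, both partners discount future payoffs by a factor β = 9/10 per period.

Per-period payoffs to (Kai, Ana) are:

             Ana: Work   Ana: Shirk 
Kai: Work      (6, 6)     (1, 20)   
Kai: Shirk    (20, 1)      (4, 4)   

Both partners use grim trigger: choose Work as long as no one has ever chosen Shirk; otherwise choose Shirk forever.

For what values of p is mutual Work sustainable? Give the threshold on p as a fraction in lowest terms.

Expected continuation weight on next period's payoff is β·p = 9/10·p, which plays the role of the discount factor.
Cooperation requires 9/10·p ≥ (20−6)/(20−4) = 7/8, hence p ≥ 35/36.

35/36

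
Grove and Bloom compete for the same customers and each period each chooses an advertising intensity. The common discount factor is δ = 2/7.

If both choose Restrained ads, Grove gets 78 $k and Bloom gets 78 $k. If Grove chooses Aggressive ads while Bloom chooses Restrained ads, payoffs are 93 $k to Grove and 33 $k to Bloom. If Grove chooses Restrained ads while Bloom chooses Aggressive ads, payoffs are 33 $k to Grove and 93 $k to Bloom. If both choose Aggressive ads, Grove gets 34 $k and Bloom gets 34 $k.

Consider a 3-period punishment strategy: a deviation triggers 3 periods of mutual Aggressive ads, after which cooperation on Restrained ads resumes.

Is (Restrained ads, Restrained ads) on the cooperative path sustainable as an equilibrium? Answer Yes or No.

A one-shot deviation gives 93 now, then 34 for 3 periods, then back to 78.
Gain from deviating: (93−78) today; loss: (78−34) in each of the next 3 periods.
No-deviation condition: (78−34)(δ+…+δ^3) ≥ 93−78, i.e. δ+…+δ^3 ≥ 15/44.
At δ = 2/7: δ+…+δ^3 = 0.3907 ≥ 0.3409.
So cooperation is sustainable.

Yes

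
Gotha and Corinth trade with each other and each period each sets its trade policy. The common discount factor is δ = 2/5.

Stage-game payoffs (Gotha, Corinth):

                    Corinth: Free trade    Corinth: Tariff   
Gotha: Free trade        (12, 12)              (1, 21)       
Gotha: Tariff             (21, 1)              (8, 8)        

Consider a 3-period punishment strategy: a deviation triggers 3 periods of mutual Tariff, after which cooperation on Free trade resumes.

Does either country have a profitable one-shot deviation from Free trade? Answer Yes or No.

Comparing payoff streams over the 4 periods until play realigns: cooperate → 12(1+δ+…+δ^3); deviate → 21 + 8(δ+…+δ^3).
Cooperation is sustained iff (12−8)(δ+…+δ^3) ≥ 21−12.
δ+…+δ^3 = 2/5·(1−(2/5)^3)/(1−2/5) = 0.6240, and (21−12)/(12−8) = 2.2500.
0.6240 < 2.2500, so cooperation is not sustainable.

Yes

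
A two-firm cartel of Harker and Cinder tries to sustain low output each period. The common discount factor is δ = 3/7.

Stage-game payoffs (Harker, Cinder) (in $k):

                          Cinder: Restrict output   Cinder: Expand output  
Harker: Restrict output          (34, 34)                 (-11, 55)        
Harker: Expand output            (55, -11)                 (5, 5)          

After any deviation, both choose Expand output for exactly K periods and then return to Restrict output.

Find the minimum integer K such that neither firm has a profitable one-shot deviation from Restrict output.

No profitable deviation requires (34−5)(δ+…+δ^K) ≥ 55−34, i.e. δ+…+δ^K ≥ 21/29 ≈ 0.7241.
With δ = 3/7, the partial sums are K=1: 0.4286, K=2: 0.6122, K=3: 0.6910, K=4: 0.7247.
K = 4 is the first length at which the sum reaches 0.7241.

4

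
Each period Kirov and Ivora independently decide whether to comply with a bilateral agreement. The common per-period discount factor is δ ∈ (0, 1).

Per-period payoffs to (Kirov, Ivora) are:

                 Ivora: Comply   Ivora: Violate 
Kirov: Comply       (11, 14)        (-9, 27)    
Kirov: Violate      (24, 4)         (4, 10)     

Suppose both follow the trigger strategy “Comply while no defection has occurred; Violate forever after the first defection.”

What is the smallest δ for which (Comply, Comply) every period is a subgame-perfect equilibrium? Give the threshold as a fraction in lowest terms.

13/17

Kirov's threshold: (24−11)/(24−4) = 13/20.
Ivora's threshold: (27−14)/(27−10) = 13/17.
13/20 < 13/17, so Ivora binds and δ* = 13/17.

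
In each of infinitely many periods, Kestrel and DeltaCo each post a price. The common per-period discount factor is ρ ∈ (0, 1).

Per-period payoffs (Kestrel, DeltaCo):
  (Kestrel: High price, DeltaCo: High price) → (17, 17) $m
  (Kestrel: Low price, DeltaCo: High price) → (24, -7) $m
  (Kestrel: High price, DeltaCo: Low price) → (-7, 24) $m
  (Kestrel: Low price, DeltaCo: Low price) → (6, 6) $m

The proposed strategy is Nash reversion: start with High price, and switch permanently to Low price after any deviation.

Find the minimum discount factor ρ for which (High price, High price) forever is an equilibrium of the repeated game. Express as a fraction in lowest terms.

Cooperation forever yields 17 each period: 17/(1−ρ).
Deviating yields 24 once, then 6 forever: 24 + 6ρ/(1−ρ).
No profitable deviation requires 17/(1−ρ) ≥ 24 + 6ρ/(1−ρ).
Multiplying by (1−ρ): 17 ≥ 24(1−ρ) + 6ρ = 24 − 18ρ.
So 18ρ ≥ 7, i.e. ρ ≥ 7/18.

7/18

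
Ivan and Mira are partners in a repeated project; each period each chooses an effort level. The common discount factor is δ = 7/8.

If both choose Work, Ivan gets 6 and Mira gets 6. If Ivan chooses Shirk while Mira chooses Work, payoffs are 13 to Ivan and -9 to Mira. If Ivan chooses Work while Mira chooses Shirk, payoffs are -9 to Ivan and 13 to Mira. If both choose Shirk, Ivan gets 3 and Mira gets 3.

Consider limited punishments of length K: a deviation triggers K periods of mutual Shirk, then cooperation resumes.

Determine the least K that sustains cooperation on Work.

4

No profitable deviation requires (6−3)(δ+…+δ^K) ≥ 13−6, i.e. δ+…+δ^K ≥ 7/3 ≈ 2.3333.
With δ = 7/8, the partial sums are K=1: 0.8750, K=2: 1.6406, K=3: 2.3105, K=4: 2.8967.
K = 4 is the first length at which the sum reaches 2.3333.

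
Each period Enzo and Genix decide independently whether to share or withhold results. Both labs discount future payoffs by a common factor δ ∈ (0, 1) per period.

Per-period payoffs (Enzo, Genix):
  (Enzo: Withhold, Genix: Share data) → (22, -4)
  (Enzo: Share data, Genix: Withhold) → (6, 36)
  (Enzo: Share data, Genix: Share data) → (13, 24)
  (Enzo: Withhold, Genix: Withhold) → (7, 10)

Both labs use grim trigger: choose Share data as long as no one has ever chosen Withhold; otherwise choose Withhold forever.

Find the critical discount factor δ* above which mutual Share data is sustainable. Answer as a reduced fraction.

Enzo: cooperation gives 13 each period; deviation gives 22 once then 7 forever.
  13/(1−δ) ≥ 22 + 7δ/(1−δ) ⇒ δ ≥ 9/15 = 3/5.
Genix: cooperation gives 24 each period; deviation gives 36 once then 10 forever.
  δ ≥ 12/26 = 6/13.
Both must hold, so the binding constraint is Enzo's: δ ≥ 3/5.

3/5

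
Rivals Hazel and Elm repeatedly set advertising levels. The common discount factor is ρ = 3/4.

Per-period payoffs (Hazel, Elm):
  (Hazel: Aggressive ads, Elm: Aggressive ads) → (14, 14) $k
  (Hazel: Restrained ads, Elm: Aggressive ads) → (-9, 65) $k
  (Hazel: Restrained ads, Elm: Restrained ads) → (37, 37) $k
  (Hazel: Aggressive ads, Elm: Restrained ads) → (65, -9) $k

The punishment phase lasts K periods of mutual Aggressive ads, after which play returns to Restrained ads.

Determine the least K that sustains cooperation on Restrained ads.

Need Σ_{k=1}^{K} ρ^k ≥ (65−37)/(37−14) = 1.2174 at ρ = 3/4.
At K = 1 the sum is 0.7500 < 1.2174; at K = 2 it is 1.3125 ≥ 1.2174.
So the minimum punishment length is K = 2.

2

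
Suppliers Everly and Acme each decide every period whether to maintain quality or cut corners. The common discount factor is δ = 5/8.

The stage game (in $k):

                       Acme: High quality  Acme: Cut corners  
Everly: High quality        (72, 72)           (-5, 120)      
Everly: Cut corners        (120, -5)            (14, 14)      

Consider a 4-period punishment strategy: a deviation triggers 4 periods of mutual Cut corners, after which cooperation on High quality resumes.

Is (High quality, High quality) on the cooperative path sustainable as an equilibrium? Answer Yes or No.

A one-shot deviation gives 120 now, then 14 for 4 periods, then back to 72.
Gain from deviating: (120−72) today; loss: (72−14) in each of the next 4 periods.
No-deviation condition: (72−14)(δ+…+δ^4) ≥ 120−72, i.e. δ+…+δ^4 ≥ 24/29.
At δ = 5/8: δ+…+δ^4 = 1.4124 ≥ 0.8276.
So cooperation is sustainable.

Yes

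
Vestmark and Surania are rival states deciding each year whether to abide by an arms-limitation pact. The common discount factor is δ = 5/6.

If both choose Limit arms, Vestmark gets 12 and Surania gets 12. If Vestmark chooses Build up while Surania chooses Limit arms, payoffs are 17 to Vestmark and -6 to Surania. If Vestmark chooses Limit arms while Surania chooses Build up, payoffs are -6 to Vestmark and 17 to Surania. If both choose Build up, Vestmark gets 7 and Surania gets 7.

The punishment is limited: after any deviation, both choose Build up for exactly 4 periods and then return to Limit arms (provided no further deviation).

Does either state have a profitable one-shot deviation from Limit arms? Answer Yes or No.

No

A one-shot deviation gives 17 now, then 7 for 4 periods, then back to 12.
Gain from deviating: (17−12) today; loss: (12−7) in each of the next 4 periods.
No-deviation condition: (12−7)(δ+…+δ^4) ≥ 17−12, i.e. δ+…+δ^4 ≥ 1.
At δ = 5/6: δ+…+δ^4 = 2.5887 ≥ 1.0000.
So cooperation is sustainable.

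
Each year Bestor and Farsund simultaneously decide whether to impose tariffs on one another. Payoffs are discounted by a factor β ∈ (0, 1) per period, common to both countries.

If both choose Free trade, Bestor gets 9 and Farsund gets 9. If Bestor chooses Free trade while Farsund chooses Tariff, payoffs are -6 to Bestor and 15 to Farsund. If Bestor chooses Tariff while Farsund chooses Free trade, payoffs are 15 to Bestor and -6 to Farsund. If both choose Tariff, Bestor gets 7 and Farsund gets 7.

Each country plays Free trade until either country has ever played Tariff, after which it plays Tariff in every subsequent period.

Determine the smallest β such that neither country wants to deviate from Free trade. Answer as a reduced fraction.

One-period gain from deviating is 15 − 9 = 6. The loss is 9 − 7 = 2 in every subsequent period, with present value 2·β/(1−β).
Deviation is unprofitable when 2·β/(1−β) ≥ 6, i.e. β/(1−β) ≥ 3.
Equivalently β ≥ 6/(6+2) = 3/4.

3/4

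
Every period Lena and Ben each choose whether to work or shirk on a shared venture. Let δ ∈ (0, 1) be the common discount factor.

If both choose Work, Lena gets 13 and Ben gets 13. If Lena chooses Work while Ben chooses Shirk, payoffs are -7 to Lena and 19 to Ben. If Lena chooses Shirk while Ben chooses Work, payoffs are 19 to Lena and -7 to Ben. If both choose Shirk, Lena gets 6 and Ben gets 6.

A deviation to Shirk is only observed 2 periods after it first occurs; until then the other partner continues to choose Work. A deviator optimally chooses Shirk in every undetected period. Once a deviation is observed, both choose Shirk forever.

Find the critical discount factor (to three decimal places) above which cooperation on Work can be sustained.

0.679

Deviating for the 2 undetected periods gains 19−13 = 6 per period over cooperation, then loses 13−6 = 7 per period forever once punishment starts.
Gain: 6(1 + δ + … + δ^1); loss: 7·δ^2/(1−δ).
No profitable deviation ⇔ 6(1−δ^2) ≤ 7·δ^2, i.e. δ^2 ≥ 6/(6+7) = 6/13.
Hence δ ≥ (6/13)^(1/2) ≈ 0.679.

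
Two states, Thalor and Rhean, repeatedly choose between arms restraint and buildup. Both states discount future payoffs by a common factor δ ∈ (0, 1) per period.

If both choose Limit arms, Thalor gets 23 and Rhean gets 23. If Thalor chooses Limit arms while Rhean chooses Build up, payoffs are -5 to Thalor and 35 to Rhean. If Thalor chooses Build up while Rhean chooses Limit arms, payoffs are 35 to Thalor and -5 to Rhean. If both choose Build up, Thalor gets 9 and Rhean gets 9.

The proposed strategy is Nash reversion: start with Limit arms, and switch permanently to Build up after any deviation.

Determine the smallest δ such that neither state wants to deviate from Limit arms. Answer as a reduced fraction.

Under grim trigger the critical discount factor is (T−C)/(T−P) with T = 35, C = 23, P = 9.
δ* = (35−23)/(35−9) = 12/26 = 6/13.

6/13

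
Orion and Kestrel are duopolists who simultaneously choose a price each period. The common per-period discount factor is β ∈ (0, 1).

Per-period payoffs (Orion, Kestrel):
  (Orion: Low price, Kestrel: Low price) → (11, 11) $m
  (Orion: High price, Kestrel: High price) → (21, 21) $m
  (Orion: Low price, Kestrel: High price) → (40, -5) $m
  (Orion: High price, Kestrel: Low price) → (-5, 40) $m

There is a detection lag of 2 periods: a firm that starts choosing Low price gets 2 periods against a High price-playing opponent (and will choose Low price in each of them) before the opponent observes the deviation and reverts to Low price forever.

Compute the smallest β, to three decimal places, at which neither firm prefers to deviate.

0.809

The best deviation is to choose Low price for all 2 undetected periods, earning 40 each, then 11 forever once detected.
Deviation value: 40(1−β^2)/(1−β) + 11β^2/(1−β); cooperation value: 21/(1−β).
IC: 21 ≥ 40(1−β^2) + 11β^2 = 40 − 29β^2.
So β^2 ≥ 19/29, giving β ≥ (19/29)^(1/2) ≈ 0.809.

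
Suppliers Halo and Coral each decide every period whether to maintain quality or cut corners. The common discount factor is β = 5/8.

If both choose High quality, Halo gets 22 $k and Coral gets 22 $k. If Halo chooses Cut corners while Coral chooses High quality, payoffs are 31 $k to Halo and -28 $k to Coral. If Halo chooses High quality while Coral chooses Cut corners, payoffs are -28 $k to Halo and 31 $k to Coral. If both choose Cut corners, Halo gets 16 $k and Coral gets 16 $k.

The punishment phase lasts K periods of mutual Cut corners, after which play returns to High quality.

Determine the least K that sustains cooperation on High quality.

5

IC: β(1−β^K)/(1−β) ≥ (31−22)/(22−16) = 3/2.
With β = 5/8: need 1 − β^K ≥ 3/2·(1−5/8)/(5/8), i.e. β^K ≤ 0.1000.
Since (5/8)^4 = 0.1526 and (5/8)^5 = 0.0954, the smallest such K is 5.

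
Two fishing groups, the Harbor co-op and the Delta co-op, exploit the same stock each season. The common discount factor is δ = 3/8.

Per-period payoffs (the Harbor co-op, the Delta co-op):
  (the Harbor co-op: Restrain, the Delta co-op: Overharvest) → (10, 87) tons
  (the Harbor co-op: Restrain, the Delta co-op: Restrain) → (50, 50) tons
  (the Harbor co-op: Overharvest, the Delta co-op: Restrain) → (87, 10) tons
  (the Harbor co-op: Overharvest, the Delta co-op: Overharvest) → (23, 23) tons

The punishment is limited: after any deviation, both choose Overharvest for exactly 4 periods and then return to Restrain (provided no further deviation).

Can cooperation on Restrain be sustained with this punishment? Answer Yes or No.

No

A one-shot deviation gives 87 now, then 23 for 4 periods, then back to 50.
Gain from deviating: (87−50) today; loss: (50−23) in each of the next 4 periods.
No-deviation condition: (50−23)(δ+…+δ^4) ≥ 87−50, i.e. δ+…+δ^4 ≥ 37/27.
At δ = 3/8: δ+…+δ^4 = 0.5881 < 1.3704.
So cooperation is not sustainable.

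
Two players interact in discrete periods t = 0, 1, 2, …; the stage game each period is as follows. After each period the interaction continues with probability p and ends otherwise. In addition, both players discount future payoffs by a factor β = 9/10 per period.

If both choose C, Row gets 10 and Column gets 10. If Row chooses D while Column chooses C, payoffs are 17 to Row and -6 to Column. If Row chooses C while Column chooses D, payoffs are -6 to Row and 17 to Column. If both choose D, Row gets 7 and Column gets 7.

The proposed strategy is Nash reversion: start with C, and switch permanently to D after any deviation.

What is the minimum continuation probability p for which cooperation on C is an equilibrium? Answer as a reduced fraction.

7/9

With continuation probability p and discount β, the effective per-period discount factor is βp.
Grim-trigger IC: βp ≥ (17−10)/(17−7) = 7/10.
So p ≥ (7/10)/(9/10) = 7/9.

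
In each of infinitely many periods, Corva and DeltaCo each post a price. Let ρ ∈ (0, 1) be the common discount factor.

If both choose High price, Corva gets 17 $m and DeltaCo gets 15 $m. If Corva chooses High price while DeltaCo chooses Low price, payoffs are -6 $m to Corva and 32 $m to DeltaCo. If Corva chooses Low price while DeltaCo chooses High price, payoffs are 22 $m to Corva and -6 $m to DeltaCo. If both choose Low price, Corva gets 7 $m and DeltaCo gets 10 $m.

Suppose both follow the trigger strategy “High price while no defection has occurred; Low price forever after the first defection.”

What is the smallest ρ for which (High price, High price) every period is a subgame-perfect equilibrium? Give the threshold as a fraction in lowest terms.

17/22

For Corva: deviation gain 22−17 = 5, per-period punishment loss 17−7 = 10. IC gives ρ ≥ 5/15 = 1/3.
For DeltaCo: gain 17, loss 5 per period, so ρ ≥ 17/22.
The tighter constraint is DeltaCo's, so cooperation needs ρ ≥ 17/22.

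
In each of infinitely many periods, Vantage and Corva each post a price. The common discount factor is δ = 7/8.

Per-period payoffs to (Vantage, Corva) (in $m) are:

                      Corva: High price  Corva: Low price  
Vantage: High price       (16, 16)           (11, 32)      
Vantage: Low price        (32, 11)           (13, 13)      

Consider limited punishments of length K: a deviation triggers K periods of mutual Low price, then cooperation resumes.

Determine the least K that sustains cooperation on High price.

11

Need Σ_{k=1}^{K} δ^k ≥ (32−16)/(16−13) = 5.3333 at δ = 7/8.
At K = 10 the sum is 5.1585 < 5.3333; at K = 11 it is 5.3887 ≥ 5.3333.
So the minimum punishment length is K = 11.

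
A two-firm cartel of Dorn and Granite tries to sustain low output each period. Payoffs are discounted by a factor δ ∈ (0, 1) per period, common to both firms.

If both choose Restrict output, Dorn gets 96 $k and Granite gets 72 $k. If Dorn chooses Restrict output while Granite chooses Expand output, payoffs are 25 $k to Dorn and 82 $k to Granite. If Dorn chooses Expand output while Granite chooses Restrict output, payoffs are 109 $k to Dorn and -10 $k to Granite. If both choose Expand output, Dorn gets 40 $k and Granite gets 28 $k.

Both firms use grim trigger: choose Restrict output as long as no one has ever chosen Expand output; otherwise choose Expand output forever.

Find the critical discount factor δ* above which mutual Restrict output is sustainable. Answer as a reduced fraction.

Dorn: cooperation gives 96 each period; deviation gives 109 once then 40 forever.
  96/(1−δ) ≥ 109 + 40δ/(1−δ) ⇒ δ ≥ 13/69.
Granite: cooperation gives 72 each period; deviation gives 82 once then 28 forever.
  δ ≥ 10/54 = 5/27.
Both must hold, so the binding constraint is Dorn's: δ ≥ 13/69.

13/69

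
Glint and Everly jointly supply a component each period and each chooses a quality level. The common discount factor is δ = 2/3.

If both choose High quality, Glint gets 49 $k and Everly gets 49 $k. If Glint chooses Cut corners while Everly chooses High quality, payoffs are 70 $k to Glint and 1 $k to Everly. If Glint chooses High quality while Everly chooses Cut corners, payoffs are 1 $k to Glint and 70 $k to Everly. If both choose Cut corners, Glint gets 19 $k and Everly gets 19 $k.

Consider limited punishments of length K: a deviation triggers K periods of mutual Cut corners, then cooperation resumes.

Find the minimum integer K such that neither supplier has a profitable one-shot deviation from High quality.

IC: δ(1−δ^K)/(1−δ) ≥ (70−49)/(49−19) = 7/10.
With δ = 2/3: need 1 − δ^K ≥ 7/10·(1−2/3)/(2/3), i.e. δ^K ≤ 0.6500.
Since (2/3)^1 = 0.6667 and (2/3)^2 = 0.4444, the smallest such K is 2.

2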